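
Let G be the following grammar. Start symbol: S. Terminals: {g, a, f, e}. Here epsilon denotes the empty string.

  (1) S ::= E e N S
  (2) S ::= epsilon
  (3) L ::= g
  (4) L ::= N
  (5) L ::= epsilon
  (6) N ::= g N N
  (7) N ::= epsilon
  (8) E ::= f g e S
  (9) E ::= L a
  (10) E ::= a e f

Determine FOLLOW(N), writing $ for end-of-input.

FIRST(N) = {epsilon, g}
FIRST(L) = {epsilon, g}  (via N)
FIRST(E) = {a, f, g}  (via L a)
FIRST(S) = {epsilon, a, f, g}  (via E e N S)
FOLLOW(S) includes $ since S is the start symbol.
FOLLOW(L): in E::=L a, L is followed by a with FIRST {a}. Thus FOLLOW(L) = {a}.
FOLLOW(E): in S::=E e N S, E is followed by e N S with FIRST {e}. Thus FOLLOW(E) = {e}.
FOLLOW(S): in S::=E e N S, the suffix after S is empty (adds nothing new); in E::=f g e S, the suffix after S is empty, so FOLLOW(S) ⊇ FOLLOW(E) = {e}. Thus FOLLOW(S) = {$, e}.
FOLLOW(N): in S::=E e N S, N is followed by S with FIRST {epsilon, a, f, g}; in S::=E e N S, the suffix after N is nullable, so FOLLOW(N) ⊇ FOLLOW(S) = {$, e}; in L::=N, the suffix after N is empty, so FOLLOW(N) ⊇ FOLLOW(L) = {a}; in N::=g N N (occurrence 1), N is followed by N with FIRST {epsilon, g}; in N::=g N N (occurrence 1), the suffix after N is nullable (adds nothing new); in N::=g N N (occurrence 2), the suffix after N is empty (adds nothing new). Thus FOLLOW(N) = {$, a, e, f, g}.

{$, a, e, f, g}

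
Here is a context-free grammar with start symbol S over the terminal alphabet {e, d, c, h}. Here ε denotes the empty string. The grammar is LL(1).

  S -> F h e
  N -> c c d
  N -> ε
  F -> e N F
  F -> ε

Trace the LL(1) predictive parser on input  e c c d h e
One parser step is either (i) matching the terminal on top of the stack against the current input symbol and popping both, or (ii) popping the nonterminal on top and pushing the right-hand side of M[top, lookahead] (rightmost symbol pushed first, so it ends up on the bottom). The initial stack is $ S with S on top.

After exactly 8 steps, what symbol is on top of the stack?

step 1: stack=$ S  input=e c c d h e $  — expand S -> F h e
step 2: stack=$ e h F  input=e c c d h e $  — expand F -> e N F
step 3: stack=$ e h F N e  input=e c c d h e $  — match e
step 4: stack=$ e h F N  input=c c d h e $  — expand N -> c c d
step 5: stack=$ e h F d c c  input=c c d h e $  — match c
step 6: stack=$ e h F d c  input=c d h e $  — match c
step 7: stack=$ e h F d  input=d h e $  — match d
step 8: stack=$ e h F  input=h e $  — expand F -> ε
Stack after step 8: $ e h (top = h).

h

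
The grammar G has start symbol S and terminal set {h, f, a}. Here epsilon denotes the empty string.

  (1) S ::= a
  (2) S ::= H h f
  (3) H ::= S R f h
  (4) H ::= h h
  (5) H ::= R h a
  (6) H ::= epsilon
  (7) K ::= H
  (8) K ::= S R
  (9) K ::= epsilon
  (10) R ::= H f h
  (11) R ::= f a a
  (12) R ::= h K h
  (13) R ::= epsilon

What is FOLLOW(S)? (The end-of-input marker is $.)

FIRST(S): from S::=a we get {a}; from S::=H h f we get {a, f, h}. So FIRST(S) = {a, f, h}.
FIRST(H): from H::=S R f h we get {a, f, h}; from H::=h h we get {h}; from H::=R h a we get {a, f, h}; from H::=epsilon we get {epsilon}. So FIRST(H) = {epsilon, a, f, h}.
FIRST(K): from K::=H we get {epsilon, a, f, h}; from K::=S R we get {a, f, h}; from K::=epsilon we get {epsilon}. So FIRST(K) = {epsilon, a, f, h}.
FIRST(R): from R::=H f h we get {a, f, h}; from R::=f a a we get {f}; from R::=h K h we get {h}; from R::=epsilon we get {epsilon}. So FIRST(R) = {epsilon, a, f, h}.
FOLLOW(S) includes $ since S is the start symbol.
FOLLOW(K): in R::=h K h, K is followed by h with FIRST {h}. Thus FOLLOW(K) = {h}.
FOLLOW(S): in H::=S R f h, S is followed by R f h with FIRST {a, f, h}; in K::=S R, S is followed by R with FIRST {epsilon, a, f, h}; in K::=S R, the suffix after S is nullable, so FOLLOW(S) ⊇ FOLLOW(K) = {h}. Thus FOLLOW(S) = {$, a, f, h}.
FOLLOW(H): in S::=H h f, H is followed by h f with FIRST {h}; in K::=H, the suffix after H is empty, so FOLLOW(H) ⊇ FOLLOW(K) = {h}; in R::=H f h, H is followed by f h with FIRST {f}. Thus FOLLOW(H) = {f, h}.
FOLLOW(R): in H::=S R f h, R is followed by f h with FIRST {f}; in H::=R h a, R is followed by h a with FIRST {h}; in K::=S R, the suffix after R is empty, so FOLLOW(R) ⊇ FOLLOW(K) = {h}. Thus FOLLOW(R) = {f, h}.

{$, a, f, h}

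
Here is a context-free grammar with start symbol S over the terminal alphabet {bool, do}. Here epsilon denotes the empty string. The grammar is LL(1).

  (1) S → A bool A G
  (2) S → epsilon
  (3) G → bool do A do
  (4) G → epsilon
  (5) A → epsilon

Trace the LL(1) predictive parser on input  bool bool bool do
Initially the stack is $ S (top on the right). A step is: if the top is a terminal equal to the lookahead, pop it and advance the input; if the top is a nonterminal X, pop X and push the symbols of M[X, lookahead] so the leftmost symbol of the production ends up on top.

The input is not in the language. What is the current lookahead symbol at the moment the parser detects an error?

bool

     Stack           Input                Action
  1  $ S             bool bool bool do $  expand S → A bool A G
  2  $ G A bool A    bool bool bool do $  expand A → epsilon
  3  $ G A bool      bool bool bool do $  match bool
  4  $ G A           bool bool do $       expand A → epsilon
  5  $ G             bool bool do $       expand G → bool do A do
  6  $ do A do bool  bool bool do $       match bool
  7  $ do A do       bool do $            error: top is terminal do but lookahead is bool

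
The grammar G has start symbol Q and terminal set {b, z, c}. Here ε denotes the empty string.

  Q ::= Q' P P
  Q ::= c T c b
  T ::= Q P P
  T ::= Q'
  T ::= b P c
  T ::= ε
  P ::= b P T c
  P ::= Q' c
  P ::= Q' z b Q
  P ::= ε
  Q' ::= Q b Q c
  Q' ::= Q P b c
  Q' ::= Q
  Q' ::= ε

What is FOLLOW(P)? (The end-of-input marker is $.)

FIRST(Q): from Q::=Q' P P we get {ε, b, c, z}; from Q::=c T c b we get {c}. So FIRST(Q) = {ε, b, c, z}.
FIRST(T): from T::=Q P P we get {ε, b, c, z}; from T::=Q' we get {ε, b, c, z}; from T::=b P c we get {b}; from T::=ε we get {ε}. So FIRST(T) = {ε, b, c, z}.
FIRST(P): from P::=b P T c we get {b}; from P::=Q' c we get {b, c, z}; from P::=Q' z b Q we get {b, c, z}; from P::=ε we get {ε}. So FIRST(P) = {ε, b, c, z}.
FIRST(Q'): from Q'::=Q b Q c we get {b, c, z}; from Q'::=Q P b c we get {b, c, z}; from Q'::=Q we get {ε, b, c, z}; from Q'::=ε we get {ε}. So FIRST(Q') = {ε, b, c, z}.
FOLLOW(Q) includes $ since Q is the start symbol.
FOLLOW(T): in Q::=c T c b, T is followed by c b with FIRST {c}; in P::=b P T c, T is followed by c with FIRST {c}. Thus FOLLOW(T) = {c}.
FOLLOW(Q): in T::=Q P P, Q is followed by P P with FIRST {ε, b, c, z}; in T::=Q P P, the suffix after Q is nullable, so FOLLOW(Q) ⊇ FOLLOW(T) = {c}; in P::=Q' z b Q, the suffix after Q is empty, so FOLLOW(Q) ⊇ FOLLOW(P) = {$, b, c, z}; in Q'::=Q b Q c (occurrence 1), Q is followed by b Q c with FIRST {b}; in Q'::=Q b Q c (occurrence 2), Q is followed by c with FIRST {c}; in Q'::=Q P b c, Q is followed by P b c with FIRST {b, c, z}; in Q'::=Q, the suffix after Q is empty, so FOLLOW(Q) ⊇ FOLLOW(Q') = {$, b, c, z}. Thus FOLLOW(Q) = {$, b, c, z}.
FOLLOW(P): in Q::=Q' P P (occurrence 1), P is followed by P with FIRST {ε, b, c, z}; in Q::=Q' P P (occurrence 1), the suffix after P is nullable, so FOLLOW(P) ⊇ FOLLOW(Q) = {$, b, c, z}; in Q::=Q' P P (occurrence 2), the suffix after P is empty, so FOLLOW(P) ⊇ FOLLOW(Q) = {$, b, c, z}; in T::=Q P P (occurrence 1), P is followed by P with FIRST {ε, b, c, z}; in T::=Q P P (occurrence 1), the suffix after P is nullable, so FOLLOW(P) ⊇ FOLLOW(T) = {c}; in T::=Q P P (occurrence 2), the suffix after P is empty, so FOLLOW(P) ⊇ FOLLOW(T) = {c}; in T::=b P c, P is followed by c with FIRST {c}; in P::=b P T c, P is followed by T c with FIRST {b, c, z}; in Q'::=Q P b c, P is followed by b c with FIRST {b}. Thus FOLLOW(P) = {$, b, c, z}.
FOLLOW(Q'): in Q::=Q' P P, Q' is followed by P P with FIRST {ε, b, c, z}; in Q::=Q' P P, the suffix after Q' is nullable, so FOLLOW(Q') ⊇ FOLLOW(Q) = {$, b, c, z}; in T::=Q', the suffix after Q' is empty, so FOLLOW(Q') ⊇ FOLLOW(T) = {c}; in P::=Q' c, Q' is followed by c with FIRST {c}; in P::=Q' z b Q, Q' is followed by z b Q with FIRST {z}. Thus FOLLOW(Q') = {$, b, c, z}.

{$, b, c, z}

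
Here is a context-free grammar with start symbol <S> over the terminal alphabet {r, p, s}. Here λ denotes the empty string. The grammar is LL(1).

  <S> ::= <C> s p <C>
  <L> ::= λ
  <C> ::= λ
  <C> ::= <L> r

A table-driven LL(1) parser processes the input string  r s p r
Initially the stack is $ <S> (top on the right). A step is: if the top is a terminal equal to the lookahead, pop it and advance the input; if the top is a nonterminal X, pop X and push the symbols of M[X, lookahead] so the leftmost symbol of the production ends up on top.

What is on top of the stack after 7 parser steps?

     Stack            Input      Action
  1  $ <S>            r s p r $  expand <S> ::= <C> s p <C>
  2  $ <C> p s <C>    r s p r $  expand <C> ::= <L> r
  3  $ <C> p s r <L>  r s p r $  expand <L> ::= λ
  4  $ <C> p s r      r s p r $  match r
  5  $ <C> p s        s p r $    match s
  6  $ <C> p          p r $      match p
  7  $ <C>            r $        expand <C> ::= <L> r
Stack after step 7: $ r <L> (top = <L>).

<L>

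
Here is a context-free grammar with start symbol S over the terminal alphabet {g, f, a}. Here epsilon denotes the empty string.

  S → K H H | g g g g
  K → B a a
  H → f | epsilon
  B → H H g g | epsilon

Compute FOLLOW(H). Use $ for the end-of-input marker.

{$, f, g}

FIRST(H) = {epsilon, f}
FIRST(B) = {epsilon, f, g}  (via H H g g)
FIRST(K) = {a, f, g}  (via B a a)
FIRST(S) = {a, f, g}  (via K H H)
FOLLOW(S) includes $ since S is the start symbol.
FOLLOW(S): S appears on no right-hand side. Thus FOLLOW(S) = {$}.
FOLLOW(K): in S→K H H, K is followed by H H with FIRST {epsilon, f}; in S→K H H, the suffix after K is nullable, so FOLLOW(K) ⊇ FOLLOW(S) = {$}. Thus FOLLOW(K) = {$, f}.
FOLLOW(H): in S→K H H (occurrence 1), H is followed by H with FIRST {epsilon, f}; in S→K H H (occurrence 1), the suffix after H is nullable, so FOLLOW(H) ⊇ FOLLOW(S) = {$}; in S→K H H (occurrence 2), the suffix after H is empty, so FOLLOW(H) ⊇ FOLLOW(S) = {$}; in B→H H g g (occurrence 1), H is followed by H g g with FIRST {f, g}; in B→H H g g (occurrence 2), H is followed by g g with FIRST {g}. Thus FOLLOW(H) = {$, f, g}.
FOLLOW(B): in K→B a a, B is followed by a a with FIRST {a}. Thus FOLLOW(B) = {a}.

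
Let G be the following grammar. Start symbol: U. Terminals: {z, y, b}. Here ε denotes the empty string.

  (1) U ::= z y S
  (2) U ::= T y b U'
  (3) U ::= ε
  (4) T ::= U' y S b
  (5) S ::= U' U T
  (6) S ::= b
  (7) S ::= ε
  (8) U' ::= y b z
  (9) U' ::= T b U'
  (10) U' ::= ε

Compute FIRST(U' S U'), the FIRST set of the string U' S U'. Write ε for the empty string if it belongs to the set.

FIRST(U) = {ε, y, z}  (via T y b U')
FIRST(T) = {y}  (via U' y S b)
FIRST(U') = {ε, y}  (via T b U')
FIRST(S) = {ε, b, y, z}  (via U' U T)
FIRST(U' S U'): take FIRST of each symbol in turn, carrying on past any symbol whose FIRST contains ε; result {ε, b, y, z}.

{ε, b, y, z}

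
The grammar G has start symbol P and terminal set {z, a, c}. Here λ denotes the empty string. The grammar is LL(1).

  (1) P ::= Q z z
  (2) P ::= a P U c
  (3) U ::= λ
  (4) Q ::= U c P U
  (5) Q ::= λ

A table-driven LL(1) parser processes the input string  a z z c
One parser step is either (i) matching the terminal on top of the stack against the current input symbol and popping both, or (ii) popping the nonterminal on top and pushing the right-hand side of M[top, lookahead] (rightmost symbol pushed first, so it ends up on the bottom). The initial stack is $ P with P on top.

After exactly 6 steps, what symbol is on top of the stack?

U

step 1: stack=$ P  input=a z z c $  — expand P ::= a P U c
step 2: stack=$ c U P a  input=a z z c $  — match a
step 3: stack=$ c U P  input=z z c $  — expand P ::= Q z z
step 4: stack=$ c U z z Q  input=z z c $  — expand Q ::= λ
step 5: stack=$ c U z z  input=z z c $  — match z
step 6: stack=$ c U z  input=z c $  — match z
Stack after step 6: $ c U (top = U).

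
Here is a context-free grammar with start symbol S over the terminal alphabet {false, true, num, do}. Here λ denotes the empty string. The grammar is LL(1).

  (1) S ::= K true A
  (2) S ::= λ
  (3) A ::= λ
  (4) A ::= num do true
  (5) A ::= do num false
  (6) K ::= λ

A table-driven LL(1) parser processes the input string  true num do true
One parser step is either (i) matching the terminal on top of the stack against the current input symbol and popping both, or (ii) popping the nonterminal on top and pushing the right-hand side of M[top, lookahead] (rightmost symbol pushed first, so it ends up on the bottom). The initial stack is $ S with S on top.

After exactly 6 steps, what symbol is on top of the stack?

true

step 1: stack=$ S  input=true num do true $  — expand S ::= K true A
step 2: stack=$ A true K  input=true num do true $  — expand K ::= λ
step 3: stack=$ A true  input=true num do true $  — match true
step 4: stack=$ A  input=num do true $  — expand A ::= num do true
step 5: stack=$ true do num  input=num do true $  — match num
step 6: stack=$ true do  input=do true $  — match do
Stack after step 6: $ true (top = true).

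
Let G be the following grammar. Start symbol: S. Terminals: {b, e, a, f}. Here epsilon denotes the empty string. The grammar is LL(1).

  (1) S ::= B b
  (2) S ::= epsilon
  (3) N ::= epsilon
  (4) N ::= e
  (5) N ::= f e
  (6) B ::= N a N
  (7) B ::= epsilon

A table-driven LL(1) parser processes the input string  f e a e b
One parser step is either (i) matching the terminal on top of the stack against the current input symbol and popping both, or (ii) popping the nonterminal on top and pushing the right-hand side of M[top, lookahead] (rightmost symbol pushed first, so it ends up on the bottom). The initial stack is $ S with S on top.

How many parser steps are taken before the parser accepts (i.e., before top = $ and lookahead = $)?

9

     Stack        Input        Action
  1  $ S          f e a e b $  expand S ::= B b
  2  $ b B        f e a e b $  expand B ::= N a N
  3  $ b N a N    f e a e b $  expand N ::= f e
  4  $ b N a e f  f e a e b $  match f
  5  $ b N a e    e a e b $    match e
  6  $ b N a      a e b $      match a
  7  $ b N        e b $        expand N ::= e
  8  $ b e        e b $        match e
  9  $ b          b $          match b
Accept reached after 9 steps.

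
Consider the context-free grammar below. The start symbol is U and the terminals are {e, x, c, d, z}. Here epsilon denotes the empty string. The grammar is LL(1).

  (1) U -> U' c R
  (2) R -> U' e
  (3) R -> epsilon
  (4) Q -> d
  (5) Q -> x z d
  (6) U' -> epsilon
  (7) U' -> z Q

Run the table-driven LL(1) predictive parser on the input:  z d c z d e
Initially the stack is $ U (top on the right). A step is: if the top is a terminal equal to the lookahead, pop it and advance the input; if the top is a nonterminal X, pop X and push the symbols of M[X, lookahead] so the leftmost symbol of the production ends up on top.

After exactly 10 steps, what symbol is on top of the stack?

step 1: stack=$ U  input=z d c z d e $  — expand U -> U' c R
step 2: stack=$ R c U'  input=z d c z d e $  — expand U' -> z Q
step 3: stack=$ R c Q z  input=z d c z d e $  — match z
step 4: stack=$ R c Q  input=d c z d e $  — expand Q -> d
step 5: stack=$ R c d  input=d c z d e $  — match d
step 6: stack=$ R c  input=c z d e $  — match c
step 7: stack=$ R  input=z d e $  — expand R -> U' e
step 8: stack=$ e U'  input=z d e $  — expand U' -> z Q
step 9: stack=$ e Q z  input=z d e $  — match z
step 10: stack=$ e Q  input=d e $  — expand Q -> d
Stack after step 10: $ e d (top = d).

d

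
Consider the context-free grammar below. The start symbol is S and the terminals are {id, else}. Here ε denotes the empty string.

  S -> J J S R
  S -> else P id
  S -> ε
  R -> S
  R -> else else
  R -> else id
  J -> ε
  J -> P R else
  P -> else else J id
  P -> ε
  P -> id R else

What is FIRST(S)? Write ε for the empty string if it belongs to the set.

FIRST(P) = {ε, else, id}
FIRST(S) = {ε, else, id}  (via J J S R)
FIRST(R) = {ε, else, id}  (via S)
FIRST(J) = {ε, else, id}  (via P R else)

{ε, else, id}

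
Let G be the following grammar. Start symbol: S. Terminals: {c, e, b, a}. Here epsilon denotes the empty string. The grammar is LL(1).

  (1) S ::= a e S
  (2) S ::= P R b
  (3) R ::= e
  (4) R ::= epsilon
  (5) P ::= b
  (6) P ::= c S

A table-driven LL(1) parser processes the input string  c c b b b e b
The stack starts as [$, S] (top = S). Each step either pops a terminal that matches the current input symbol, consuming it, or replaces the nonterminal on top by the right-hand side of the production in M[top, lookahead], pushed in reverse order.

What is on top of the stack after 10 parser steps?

b

step 1: stack=$ S  input=c c b b b e b $  — expand S ::= P R b
step 2: stack=$ b R P  input=c c b b b e b $  — expand P ::= c S
step 3: stack=$ b R S c  input=c c b b b e b $  — match c
step 4: stack=$ b R S  input=c b b b e b $  — expand S ::= P R b
step 5: stack=$ b R b R P  input=c b b b e b $  — expand P ::= c S
step 6: stack=$ b R b R S c  input=c b b b e b $  — match c
step 7: stack=$ b R b R S  input=b b b e b $  — expand S ::= P R b
step 8: stack=$ b R b R b R P  input=b b b e b $  — expand P ::= b
step 9: stack=$ b R b R b R b  input=b b b e b $  — match b
step 10: stack=$ b R b R b R  input=b b e b $  — expand R ::= epsilon
Stack after step 10: $ b R b R b (top = b).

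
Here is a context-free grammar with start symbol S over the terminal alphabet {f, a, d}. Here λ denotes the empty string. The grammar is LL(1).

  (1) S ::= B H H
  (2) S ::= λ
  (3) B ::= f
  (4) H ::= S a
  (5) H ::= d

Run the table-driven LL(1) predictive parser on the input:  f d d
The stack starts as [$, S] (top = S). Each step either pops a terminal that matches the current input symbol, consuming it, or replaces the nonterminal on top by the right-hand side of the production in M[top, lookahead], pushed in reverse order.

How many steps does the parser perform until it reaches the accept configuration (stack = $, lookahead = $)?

7

     Stack    Input    Action
  1  $ S      f d d $  expand S ::= B H H
  2  $ H H B  f d d $  expand B ::= f
  3  $ H H f  f d d $  match f
  4  $ H H    d d $    expand H ::= d
  5  $ H d    d d $    match d
  6  $ H      d $      expand H ::= d
  7  $ d      d $      match d
Accept reached after 7 steps.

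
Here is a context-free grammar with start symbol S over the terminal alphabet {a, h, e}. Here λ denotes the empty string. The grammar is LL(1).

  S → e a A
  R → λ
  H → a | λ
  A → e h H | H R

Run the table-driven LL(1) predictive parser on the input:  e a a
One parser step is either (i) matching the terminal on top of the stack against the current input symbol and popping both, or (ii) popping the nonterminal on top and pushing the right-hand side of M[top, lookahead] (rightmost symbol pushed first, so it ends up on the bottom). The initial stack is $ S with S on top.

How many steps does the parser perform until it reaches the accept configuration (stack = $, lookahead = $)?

7

step 1: stack=$ S  input=e a a $  — expand S → e a A
step 2: stack=$ A a e  input=e a a $  — match e
step 3: stack=$ A a  input=a a $  — match a
step 4: stack=$ A  input=a $  — expand A → H R
step 5: stack=$ R H  input=a $  — expand H → a
step 6: stack=$ R a  input=a $  — match a
step 7: stack=$ R  input=$  — expand R → λ
Accept reached after 7 steps.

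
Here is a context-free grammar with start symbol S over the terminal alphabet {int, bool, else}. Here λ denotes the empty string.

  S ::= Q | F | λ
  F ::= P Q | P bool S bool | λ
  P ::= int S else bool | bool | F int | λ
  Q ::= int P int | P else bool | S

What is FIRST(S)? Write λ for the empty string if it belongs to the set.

{λ, bool, else, int}

FIRST(S): from S::=Q we get {λ, bool, else, int}; from S::=F we get {λ, bool, else, int}; from S::=λ we get {λ}. So FIRST(S) = {λ, bool, else, int}.
FIRST(F): from F::=P Q we get {λ, bool, else, int}; from F::=P bool S bool we get {bool, else, int}; from F::=λ we get {λ}. So FIRST(F) = {λ, bool, else, int}.
FIRST(P): from P::=int S else bool we get {int}; from P::=bool we get {bool}; from P::=F int we get {bool, else, int}; from P::=λ we get {λ}. So FIRST(P) = {λ, bool, else, int}.
FIRST(Q): from Q::=int P int we get {int}; from Q::=P else bool we get {bool, else, int}; from Q::=S we get {λ, bool, else, int}. So FIRST(Q) = {λ, bool, else, int}.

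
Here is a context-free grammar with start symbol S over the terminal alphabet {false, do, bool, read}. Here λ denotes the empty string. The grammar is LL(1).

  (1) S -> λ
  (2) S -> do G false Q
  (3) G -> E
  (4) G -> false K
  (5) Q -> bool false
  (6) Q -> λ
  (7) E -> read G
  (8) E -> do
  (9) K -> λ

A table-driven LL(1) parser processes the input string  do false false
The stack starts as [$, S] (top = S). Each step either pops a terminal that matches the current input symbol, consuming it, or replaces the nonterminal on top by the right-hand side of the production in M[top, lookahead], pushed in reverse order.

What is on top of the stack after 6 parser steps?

Q

     Stack              Input             Action
  1  $ S                do false false $  expand S -> do G false Q
  2  $ Q false G do     do false false $  match do
  3  $ Q false G        false false $     expand G -> false K
  4  $ Q false K false  false false $     match false
  5  $ Q false K        false $           expand K -> λ
  6  $ Q false          false $           match false
Stack after step 6: $ Q (top = Q).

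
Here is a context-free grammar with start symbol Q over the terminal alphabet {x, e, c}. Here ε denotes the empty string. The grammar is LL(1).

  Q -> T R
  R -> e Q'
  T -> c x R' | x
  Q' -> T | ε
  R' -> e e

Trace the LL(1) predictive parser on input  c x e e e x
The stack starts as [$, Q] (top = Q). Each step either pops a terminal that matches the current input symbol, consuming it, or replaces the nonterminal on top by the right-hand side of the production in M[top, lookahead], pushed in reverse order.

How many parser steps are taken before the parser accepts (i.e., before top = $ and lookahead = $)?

12

step 1: stack=$ Q  input=c x e e e x $  — expand Q -> T R
step 2: stack=$ R T  input=c x e e e x $  — expand T -> c x R'
step 3: stack=$ R R' x c  input=c x e e e x $  — match c
step 4: stack=$ R R' x  input=x e e e x $  — match x
step 5: stack=$ R R'  input=e e e x $  — expand R' -> e e
step 6: stack=$ R e e  input=e e e x $  — match e
step 7: stack=$ R e  input=e e x $  — match e
step 8: stack=$ R  input=e x $  — expand R -> e Q'
step 9: stack=$ Q' e  input=e x $  — match e
step 10: stack=$ Q'  input=x $  — expand Q' -> T
step 11: stack=$ T  input=x $  — expand T -> x
step 12: stack=$ x  input=x $  — match x
Accept reached after 12 steps.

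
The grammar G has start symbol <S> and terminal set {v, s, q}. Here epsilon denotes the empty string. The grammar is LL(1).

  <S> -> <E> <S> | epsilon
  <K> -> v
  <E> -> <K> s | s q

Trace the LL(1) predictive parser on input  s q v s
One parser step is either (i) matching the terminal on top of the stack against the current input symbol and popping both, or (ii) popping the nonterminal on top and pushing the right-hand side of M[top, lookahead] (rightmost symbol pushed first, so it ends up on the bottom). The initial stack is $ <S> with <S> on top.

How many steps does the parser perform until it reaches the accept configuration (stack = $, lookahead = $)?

10

      Stack        Input      Action
   1  $ <S>        s q v s $  expand <S> -> <E> <S>
   2  $ <S> <E>    s q v s $  expand <E> -> s q
   3  $ <S> q s    s q v s $  match s
   4  $ <S> q      q v s $    match q
   5  $ <S>        v s $      expand <S> -> <E> <S>
   6  $ <S> <E>    v s $      expand <E> -> <K> s
   7  $ <S> s <K>  v s $      expand <K> -> v
   8  $ <S> s v    v s $      match v
   9  $ <S> s      s $        match s
  10  $ <S>        $          expand <S> -> epsilon
Accept reached after 10 steps.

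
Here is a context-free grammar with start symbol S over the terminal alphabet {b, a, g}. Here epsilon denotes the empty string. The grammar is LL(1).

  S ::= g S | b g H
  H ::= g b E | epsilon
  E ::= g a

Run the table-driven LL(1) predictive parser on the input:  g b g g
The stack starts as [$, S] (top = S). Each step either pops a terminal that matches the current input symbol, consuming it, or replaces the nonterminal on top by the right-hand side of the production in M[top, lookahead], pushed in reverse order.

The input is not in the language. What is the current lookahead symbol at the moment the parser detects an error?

     Stack    Input      Action
  1  $ S      g b g g $  expand S ::= g S
  2  $ S g    g b g g $  match g
  3  $ S      b g g $    expand S ::= b g H
  4  $ H g b  b g g $    match b
  5  $ H g    g g $      match g
  6  $ H      g $        expand H ::= g b E
  7  $ E b g  g $        match g
  8  $ E b    $          error: top is terminal b but lookahead is $

$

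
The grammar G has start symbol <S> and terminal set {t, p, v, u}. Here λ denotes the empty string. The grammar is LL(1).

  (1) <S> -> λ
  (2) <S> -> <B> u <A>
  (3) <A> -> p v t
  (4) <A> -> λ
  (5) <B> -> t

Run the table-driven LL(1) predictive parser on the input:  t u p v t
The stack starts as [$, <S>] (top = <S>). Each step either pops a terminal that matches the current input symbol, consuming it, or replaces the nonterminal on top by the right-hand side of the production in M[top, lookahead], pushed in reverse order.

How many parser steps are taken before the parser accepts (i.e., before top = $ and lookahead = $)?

step 1: stack=$ <S>  input=t u p v t $  — expand <S> -> <B> u <A>
step 2: stack=$ <A> u <B>  input=t u p v t $  — expand <B> -> t
step 3: stack=$ <A> u t  input=t u p v t $  — match t
step 4: stack=$ <A> u  input=u p v t $  — match u
step 5: stack=$ <A>  input=p v t $  — expand <A> -> p v t
step 6: stack=$ t v p  input=p v t $  — match p
step 7: stack=$ t v  input=v t $  — match v
step 8: stack=$ t  input=t $  — match t
Accept reached after 8 steps.

8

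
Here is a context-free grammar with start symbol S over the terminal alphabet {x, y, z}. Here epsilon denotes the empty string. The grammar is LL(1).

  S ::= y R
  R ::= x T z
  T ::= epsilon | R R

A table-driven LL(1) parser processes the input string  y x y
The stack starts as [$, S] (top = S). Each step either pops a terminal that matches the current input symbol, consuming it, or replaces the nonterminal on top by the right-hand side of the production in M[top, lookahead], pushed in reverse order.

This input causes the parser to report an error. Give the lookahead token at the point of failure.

y

step 1: stack=$ S  input=y x y $  — expand S ::= y R
step 2: stack=$ R y  input=y x y $  — match y
step 3: stack=$ R  input=x y $  — expand R ::= x T z
step 4: stack=$ z T x  input=x y $  — match x
step 5: stack=$ z T  input=y $  — error: M[T, y] is empty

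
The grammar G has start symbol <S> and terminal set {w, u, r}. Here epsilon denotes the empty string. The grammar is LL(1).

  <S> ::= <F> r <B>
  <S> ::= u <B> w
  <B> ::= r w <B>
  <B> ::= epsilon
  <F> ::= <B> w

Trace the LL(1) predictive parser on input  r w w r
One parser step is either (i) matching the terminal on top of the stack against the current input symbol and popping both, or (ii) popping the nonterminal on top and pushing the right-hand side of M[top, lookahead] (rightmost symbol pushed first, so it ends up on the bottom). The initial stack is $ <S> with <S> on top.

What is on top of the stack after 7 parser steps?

step 1: stack=$ <S>  input=r w w r $  — expand <S> ::= <F> r <B>
step 2: stack=$ <B> r <F>  input=r w w r $  — expand <F> ::= <B> w
step 3: stack=$ <B> r w <B>  input=r w w r $  — expand <B> ::= r w <B>
step 4: stack=$ <B> r w <B> w r  input=r w w r $  — match r
step 5: stack=$ <B> r w <B> w  input=w w r $  — match w
step 6: stack=$ <B> r w <B>  input=w r $  — expand <B> ::= epsilon
step 7: stack=$ <B> r w  input=w r $  — match w
Stack after step 7: $ <B> r (top = r).

r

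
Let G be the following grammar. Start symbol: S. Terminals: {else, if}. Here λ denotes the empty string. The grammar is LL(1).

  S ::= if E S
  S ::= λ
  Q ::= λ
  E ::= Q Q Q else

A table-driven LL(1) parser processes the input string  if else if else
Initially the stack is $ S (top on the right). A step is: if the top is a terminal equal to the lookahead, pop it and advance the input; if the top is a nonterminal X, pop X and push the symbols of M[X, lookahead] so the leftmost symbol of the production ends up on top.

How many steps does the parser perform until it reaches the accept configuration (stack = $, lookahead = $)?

      Stack           Input              Action
   1  $ S             if else if else $  expand S ::= if E S
   2  $ S E if        if else if else $  match if
   3  $ S E           else if else $     expand E ::= Q Q Q else
   4  $ S else Q Q Q  else if else $     expand Q ::= λ
   5  $ S else Q Q    else if else $     expand Q ::= λ
   6  $ S else Q      else if else $     expand Q ::= λ
   7  $ S else        else if else $     match else
   8  $ S             if else $          expand S ::= if E S
   9  $ S E if        if else $          match if
  10  $ S E           else $             expand E ::= Q Q Q else
  11  $ S else Q Q Q  else $             expand Q ::= λ
  12  $ S else Q Q    else $             expand Q ::= λ
  13  $ S else Q      else $             expand Q ::= λ
  14  $ S else        else $             match else
  15  $ S             $                  expand S ::= λ
Accept reached after 15 steps.

15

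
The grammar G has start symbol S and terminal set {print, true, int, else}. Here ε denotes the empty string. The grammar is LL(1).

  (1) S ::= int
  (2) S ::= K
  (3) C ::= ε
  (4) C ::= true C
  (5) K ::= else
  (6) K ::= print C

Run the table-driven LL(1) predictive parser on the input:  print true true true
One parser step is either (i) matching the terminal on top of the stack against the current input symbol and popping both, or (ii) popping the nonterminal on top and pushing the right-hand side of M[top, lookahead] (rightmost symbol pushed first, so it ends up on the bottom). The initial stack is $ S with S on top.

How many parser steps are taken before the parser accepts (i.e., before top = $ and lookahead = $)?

step 1: stack=$ S  input=print true true true $  — expand S ::= K
step 2: stack=$ K  input=print true true true $  — expand K ::= print C
step 3: stack=$ C print  input=print true true true $  — match print
step 4: stack=$ C  input=true true true $  — expand C ::= true C
step 5: stack=$ C true  input=true true true $  — match true
step 6: stack=$ C  input=true true $  — expand C ::= true C
step 7: stack=$ C true  input=true true $  — match true
step 8: stack=$ C  input=true $  — expand C ::= true C
step 9: stack=$ C true  input=true $  — match true
step 10: stack=$ C  input=$  — expand C ::= ε
Accept reached after 10 steps.

10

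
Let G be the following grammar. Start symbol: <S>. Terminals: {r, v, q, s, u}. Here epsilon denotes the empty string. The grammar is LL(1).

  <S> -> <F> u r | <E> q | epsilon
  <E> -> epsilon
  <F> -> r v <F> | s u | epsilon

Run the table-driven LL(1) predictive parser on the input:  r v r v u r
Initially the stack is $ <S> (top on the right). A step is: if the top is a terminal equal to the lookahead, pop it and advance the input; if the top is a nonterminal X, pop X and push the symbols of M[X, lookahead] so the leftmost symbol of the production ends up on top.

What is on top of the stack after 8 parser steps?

     Stack          Input          Action
  1  $ <S>          r v r v u r $  expand <S> -> <F> u r
  2  $ r u <F>      r v r v u r $  expand <F> -> r v <F>
  3  $ r u <F> v r  r v r v u r $  match r
  4  $ r u <F> v    v r v u r $    match v
  5  $ r u <F>      r v u r $      expand <F> -> r v <F>
  6  $ r u <F> v r  r v u r $      match r
  7  $ r u <F> v    v u r $        match v
  8  $ r u <F>      u r $          expand <F> -> epsilon
Stack after step 8: $ r u (top = u).

u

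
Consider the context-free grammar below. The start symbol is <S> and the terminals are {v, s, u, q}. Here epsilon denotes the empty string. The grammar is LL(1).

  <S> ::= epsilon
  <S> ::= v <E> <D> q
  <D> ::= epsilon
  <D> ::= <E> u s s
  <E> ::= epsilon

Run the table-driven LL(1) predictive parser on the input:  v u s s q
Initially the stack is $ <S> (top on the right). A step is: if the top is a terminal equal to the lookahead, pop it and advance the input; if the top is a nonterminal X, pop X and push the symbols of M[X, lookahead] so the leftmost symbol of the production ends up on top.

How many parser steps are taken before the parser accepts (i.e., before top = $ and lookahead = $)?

9

step 1: stack=$ <S>  input=v u s s q $  — expand <S> ::= v <E> <D> q
step 2: stack=$ q <D> <E> v  input=v u s s q $  — match v
step 3: stack=$ q <D> <E>  input=u s s q $  — expand <E> ::= epsilon
step 4: stack=$ q <D>  input=u s s q $  — expand <D> ::= <E> u s s
step 5: stack=$ q s s u <E>  input=u s s q $  — expand <E> ::= epsilon
step 6: stack=$ q s s u  input=u s s q $  — match u
step 7: stack=$ q s s  input=s s q $  — match s
step 8: stack=$ q s  input=s q $  — match s
step 9: stack=$ q  input=q $  — match q
Accept reached after 9 steps.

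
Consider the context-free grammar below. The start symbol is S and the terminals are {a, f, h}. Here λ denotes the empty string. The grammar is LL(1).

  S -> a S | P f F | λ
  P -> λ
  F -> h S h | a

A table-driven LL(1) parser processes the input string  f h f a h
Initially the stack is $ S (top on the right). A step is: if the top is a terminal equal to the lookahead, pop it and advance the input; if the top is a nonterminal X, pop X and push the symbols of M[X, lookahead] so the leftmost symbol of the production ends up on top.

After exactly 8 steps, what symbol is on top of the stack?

F

step 1: stack=$ S  input=f h f a h $  — expand S -> P f F
step 2: stack=$ F f P  input=f h f a h $  — expand P -> λ
step 3: stack=$ F f  input=f h f a h $  — match f
step 4: stack=$ F  input=h f a h $  — expand F -> h S h
step 5: stack=$ h S h  input=h f a h $  — match h
step 6: stack=$ h S  input=f a h $  — expand S -> P f F
step 7: stack=$ h F f P  input=f a h $  — expand P -> λ
step 8: stack=$ h F f  input=f a h $  — match f
Stack after step 8: $ h F (top = F).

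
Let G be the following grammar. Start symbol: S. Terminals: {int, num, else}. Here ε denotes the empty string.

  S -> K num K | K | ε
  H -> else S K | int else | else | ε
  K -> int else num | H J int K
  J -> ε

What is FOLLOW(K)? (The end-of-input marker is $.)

{$, else, int, num}

FIRST(H) = {ε, else, int}
FIRST(J) = {ε}
FIRST(K) = {else, int}  (via H J int K)
FIRST(S) = {ε, else, int}  (via K num K, K)
FOLLOW(S) includes $ since S is the start symbol.
FOLLOW(S): in H->else S K, S is followed by K with FIRST {else, int}. Thus FOLLOW(S) = {$, else, int}.
FOLLOW(H): in K->H J int K, H is followed by J int K with FIRST {int}. Thus FOLLOW(H) = {int}.
FOLLOW(K): in S->K num K (occurrence 1), K is followed by num K with FIRST {num}; in S->K num K (occurrence 2), the suffix after K is empty, so FOLLOW(K) ⊇ FOLLOW(S) = {$, else, int}; in S->K, the suffix after K is empty, so FOLLOW(K) ⊇ FOLLOW(S) = {$, else, int}; in H->else S K, the suffix after K is empty, so FOLLOW(K) ⊇ FOLLOW(H) = {int}; in K->H J int K, the suffix after K is empty (adds nothing new). Thus FOLLOW(K) = {$, else, int, num}.
FOLLOW(J): in K->H J int K, J is followed by int K with FIRST {int}. Thus FOLLOW(J) = {int}.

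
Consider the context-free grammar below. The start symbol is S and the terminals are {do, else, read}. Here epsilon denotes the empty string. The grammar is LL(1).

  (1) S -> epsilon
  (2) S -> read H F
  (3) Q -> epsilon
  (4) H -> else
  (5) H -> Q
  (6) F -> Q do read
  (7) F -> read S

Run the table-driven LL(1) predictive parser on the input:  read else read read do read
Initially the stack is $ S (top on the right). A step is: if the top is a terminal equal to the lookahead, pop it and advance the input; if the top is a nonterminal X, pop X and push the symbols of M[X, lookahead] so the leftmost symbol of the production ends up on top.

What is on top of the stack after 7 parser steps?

read

     Stack       Input                          Action
  1  $ S         read else read read do read $  expand S -> read H F
  2  $ F H read  read else read read do read $  match read
  3  $ F H       else read read do read $       expand H -> else
  4  $ F else    else read read do read $       match else
  5  $ F         read read do read $            expand F -> read S
  6  $ S read    read read do read $            match read
  7  $ S         read do read $                 expand S -> read H F
Stack after step 7: $ F H read (top = read).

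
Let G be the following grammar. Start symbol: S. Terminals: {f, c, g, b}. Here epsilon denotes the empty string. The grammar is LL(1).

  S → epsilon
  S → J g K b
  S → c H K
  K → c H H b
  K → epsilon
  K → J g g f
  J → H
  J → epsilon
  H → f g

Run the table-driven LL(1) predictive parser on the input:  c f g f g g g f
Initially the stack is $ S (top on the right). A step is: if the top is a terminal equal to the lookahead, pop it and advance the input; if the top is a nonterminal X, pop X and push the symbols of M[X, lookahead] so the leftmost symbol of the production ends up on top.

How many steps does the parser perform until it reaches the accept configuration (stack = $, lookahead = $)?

      Stack        Input              Action
   1  $ S          c f g f g g g f $  expand S → c H K
   2  $ K H c      c f g f g g g f $  match c
   3  $ K H        f g f g g g f $    expand H → f g
   4  $ K g f      f g f g g g f $    match f
   5  $ K g        g f g g g f $      match g
   6  $ K          f g g g f $        expand K → J g g f
   7  $ f g g J    f g g g f $        expand J → H
   8  $ f g g H    f g g g f $        expand H → f g
   9  $ f g g g f  f g g g f $        match f
  10  $ f g g g    g g g f $          match g
  11  $ f g g      g g f $            match g
  12  $ f g        g f $              match g
  13  $ f          f $                match f
Accept reached after 13 steps.

13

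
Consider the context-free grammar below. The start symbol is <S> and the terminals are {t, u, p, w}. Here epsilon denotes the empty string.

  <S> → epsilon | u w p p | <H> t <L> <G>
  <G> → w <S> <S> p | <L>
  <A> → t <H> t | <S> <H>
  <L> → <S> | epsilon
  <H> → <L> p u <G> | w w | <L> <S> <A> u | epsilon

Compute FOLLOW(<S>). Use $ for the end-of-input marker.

FIRST(<S>) = {epsilon, p, t, u, w}  (via <H> t <L> <G>)
FIRST(<L>) = {epsilon, p, t, u, w}  (via <S>)
FIRST(<G>) = {epsilon, p, t, u, w}  (via <L>)
FIRST(<A>) = {epsilon, p, t, u, w}  (via <S> <H>)
FIRST(<H>) = {epsilon, p, t, u, w}  (via <L> p u <G>, <L> <S> <A> u)
FOLLOW(<S>) includes $ since <S> is the start symbol.
FOLLOW(<A>): in <H>→<L> <S> <A> u, <A> is followed by u with FIRST {u}. Thus FOLLOW(<A>) = {u}.
FOLLOW(<H>): in <S>→<H> t <L> <G>, <H> is followed by t <L> <G> with FIRST {t}; in <A>→t <H> t, <H> is followed by t with FIRST {t}; in <A>→<S> <H>, the suffix after <H> is empty, so FOLLOW(<H>) ⊇ FOLLOW(<A>) = {u}. Thus FOLLOW(<H>) = {t, u}.
FOLLOW(<S>): in <G>→w <S> <S> p (occurrence 1), <S> is followed by <S> p with FIRST {p, t, u, w}; in <G>→w <S> <S> p (occurrence 2), <S> is followed by p with FIRST {p}; in <A>→<S> <H>, <S> is followed by <H> with FIRST {epsilon, p, t, u, w}; in <A>→<S> <H>, the suffix after <S> is nullable, so FOLLOW(<S>) ⊇ FOLLOW(<A>) = {u}; in <L>→<S>, the suffix after <S> is empty, so FOLLOW(<S>) ⊇ FOLLOW(<L>) = {$, p, t, u, w}; in <H>→<L> <S> <A> u, <S> is followed by <A> u with FIRST {p, t, u, w}. Thus FOLLOW(<S>) = {$, p, t, u, w}.
FOLLOW(<G>): in <S>→<H> t <L> <G>, the suffix after <G> is empty, so FOLLOW(<G>) ⊇ FOLLOW(<S>) = {$, p, t, u, w}; in <H>→<L> p u <G>, the suffix after <G> is empty, so FOLLOW(<G>) ⊇ FOLLOW(<H>) = {t, u}. Thus FOLLOW(<G>) = {$, p, t, u, w}.
FOLLOW(<L>): in <S>→<H> t <L> <G>, <L> is followed by <G> with FIRST {epsilon, p, t, u, w}; in <S>→<H> t <L> <G>, the suffix after <L> is nullable, so FOLLOW(<L>) ⊇ FOLLOW(<S>) = {$, p, t, u, w}; in <G>→<L>, the suffix after <L> is empty, so FOLLOW(<L>) ⊇ FOLLOW(<G>) = {$, p, t, u, w}; in <H>→<L> p u <G>, <L> is followed by p u <G> with FIRST {p}; in <H>→<L> <S> <A> u, <L> is followed by <S> <A> u with FIRST {p, t, u, w}. Thus FOLLOW(<L>) = {$, p, t, u, w}.

{$, p, t, u, w}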